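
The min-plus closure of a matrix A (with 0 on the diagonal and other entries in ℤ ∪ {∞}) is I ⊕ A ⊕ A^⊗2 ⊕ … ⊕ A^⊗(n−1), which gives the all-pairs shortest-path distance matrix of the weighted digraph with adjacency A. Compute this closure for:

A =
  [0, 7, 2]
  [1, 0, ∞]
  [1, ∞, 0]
Closure =
  [0, 7, 2]
  [1, 0, 3]
  [1, 8, 0]

This is the Floyd-Warshall all-pairs shortest-path computation. For each intermediate vertex k = 0, 1, …, 2, update dist[i][j] ← min(dist[i][j], dist[i][k] + dist[k][j]). The final matrix gives, for each (i, j), the minimum total weight of any directed path from i to j (possibly empty when i = j).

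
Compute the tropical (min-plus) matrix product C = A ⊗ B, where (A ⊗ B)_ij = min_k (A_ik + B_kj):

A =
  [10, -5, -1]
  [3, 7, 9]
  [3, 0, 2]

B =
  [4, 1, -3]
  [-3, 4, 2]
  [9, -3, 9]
A ⊗ B =
  [-8, -4, -3]
  [4, 4, 0]
  [-3, -1, 0]

Apply the min-plus product entry-by-entry:
  C[0][0] = min over k of (A[0][0] + B[0][0] = 10 + 4 = 14, A[0][1] + B[1][0] = -5 + -3 = -8, A[0][2] + B[2][0] = -1 + 9 = 8) = -8 (attained at k = 1)
  C[0][1] = min over k of (A[0][0] + B[0][1] = 10 + 1 = 11, A[0][1] + B[1][1] = -5 + 4 = -1, A[0][2] + B[2][1] = -1 + -3 = -4) = -4 (attained at k = 2)
  C[0][2] = min over k of (A[0][0] + B[0][2] = 10 + -3 = 7, A[0][1] + B[1][2] = -5 + 2 = -3, A[0][2] + B[2][2] = -1 + 9 = 8) = -3 (attained at k = 1)
  C[1][0] = min over k of (A[1][0] + B[0][0] = 3 + 4 = 7, A[1][1] + B[1][0] = 7 + -3 = 4, A[1][2] + B[2][0] = 9 + 9 = 18) = 4 (attained at k = 1)
  C[1][1] = min over k of (A[1][0] + B[0][1] = 3 + 1 = 4, A[1][1] + B[1][1] = 7 + 4 = 11, A[1][2] + B[2][1] = 9 + -3 = 6) = 4 (attained at k = 0)
  C[1][2] = min over k of (A[1][0] + B[0][2] = 3 + -3 = 0, A[1][1] + B[1][2] = 7 + 2 = 9, A[1][2] + B[2][2] = 9 + 9 = 18) = 0 (attained at k = 0)
  C[2][0] = min over k of (A[2][0] + B[0][0] = 3 + 4 = 7, A[2][1] + B[1][0] = 0 + -3 = -3, A[2][2] + B[2][0] = 2 + 9 = 11) = -3 (attained at k = 1)
  C[2][1] = min over k of (A[2][0] + B[0][1] = 3 + 1 = 4, A[2][1] + B[1][1] = 0 + 4 = 4, A[2][2] + B[2][1] = 2 + -3 = -1) = -1 (attained at k = 2)
  C[2][2] = min over k of (A[2][0] + B[0][2] = 3 + -3 = 0, A[2][1] + B[1][2] = 0 + 2 = 2, A[2][2] + B[2][2] = 2 + 9 = 11) = 0 (attained at k = 0)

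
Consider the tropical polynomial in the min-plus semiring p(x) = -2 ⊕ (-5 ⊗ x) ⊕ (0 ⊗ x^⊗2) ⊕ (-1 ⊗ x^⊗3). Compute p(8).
p(8) = -2

A tropical monomial a ⊗ x^⊗i evaluates to a + i · x. Evaluating each term at x = 8:
  Term 0 contributes -2 + 0 · 8 = -2
  Term 1 contributes -5 + 1 · 8 = 3
  Term 2 contributes 0 + 2 · 8 = 16
  Term 3 contributes -1 + 3 · 8 = 23
p(8) = ⊕ of these = min[-2, 3, 16, 23] = -2.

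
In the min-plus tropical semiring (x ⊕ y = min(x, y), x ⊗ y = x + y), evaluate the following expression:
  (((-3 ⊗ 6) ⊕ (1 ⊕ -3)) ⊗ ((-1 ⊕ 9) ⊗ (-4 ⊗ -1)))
(((-3 ⊗ 6) ⊕ (1 ⊕ -3)) ⊗ ((-1 ⊕ 9) ⊗ (-4 ⊗ -1))) = -9

Expand innermost to outermost. Recall ⊕ takes the minimum of its arguments and ⊗ takes their sum. Working out the expression (((-3 ⊗ 6) ⊕ (1 ⊕ -3)) ⊗ ((-1 ⊕ 9) ⊗ (-4 ⊗ -1))) gives -9.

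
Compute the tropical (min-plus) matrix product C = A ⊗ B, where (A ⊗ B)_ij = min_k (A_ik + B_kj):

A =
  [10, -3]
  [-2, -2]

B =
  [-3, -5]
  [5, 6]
A ⊗ B =
  [2, 3]
  [-5, -7]

Apply the min-plus product entry-by-entry:
  C[0][0] = min over k of (A[0][0] + B[0][0] = 10 + -3 = 7, A[0][1] + B[1][0] = -3 + 5 = 2) = 2 (attained at k = 1)
  C[0][1] = min over k of (A[0][0] + B[0][1] = 10 + -5 = 5, A[0][1] + B[1][1] = -3 + 6 = 3) = 3 (attained at k = 1)
  C[1][0] = min over k of (A[1][0] + B[0][0] = -2 + -3 = -5, A[1][1] + B[1][0] = -2 + 5 = 3) = -5 (attained at k = 0)
  C[1][1] = min over k of (A[1][0] + B[0][1] = -2 + -5 = -7, A[1][1] + B[1][1] = -2 + 6 = 4) = -7 (attained at k = 0)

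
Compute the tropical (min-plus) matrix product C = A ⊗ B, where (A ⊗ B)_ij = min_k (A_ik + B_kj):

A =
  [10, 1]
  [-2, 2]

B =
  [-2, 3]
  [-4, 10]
A ⊗ B =
  [-3, 11]
  [-4, 1]

Apply the min-plus product entry-by-entry:
  C[0][0] = min over k of (A[0][0] + B[0][0] = 10 + -2 = 8, A[0][1] + B[1][0] = 1 + -4 = -3) = -3 (attained at k = 1)
  C[0][1] = min over k of (A[0][0] + B[0][1] = 10 + 3 = 13, A[0][1] + B[1][1] = 1 + 10 = 11) = 11 (attained at k = 1)
  C[1][0] = min over k of (A[1][0] + B[0][0] = -2 + -2 = -4, A[1][1] + B[1][0] = 2 + -4 = -2) = -4 (attained at k = 0)
  C[1][1] = min over k of (A[1][0] + B[0][1] = -2 + 3 = 1, A[1][1] + B[1][1] = 2 + 10 = 12) = 1 (attained at k = 0)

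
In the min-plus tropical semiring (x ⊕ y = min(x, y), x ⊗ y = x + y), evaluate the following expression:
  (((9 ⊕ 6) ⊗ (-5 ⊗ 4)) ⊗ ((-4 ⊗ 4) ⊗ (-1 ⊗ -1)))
(((9 ⊕ 6) ⊗ (-5 ⊗ 4)) ⊗ ((-4 ⊗ 4) ⊗ (-1 ⊗ -1))) = 3

Expand innermost to outermost. Recall ⊕ takes the minimum of its arguments and ⊗ takes their sum. Working out the expression (((9 ⊕ 6) ⊗ (-5 ⊗ 4)) ⊗ ((-4 ⊗ 4) ⊗ (-1 ⊗ -1))) gives 3.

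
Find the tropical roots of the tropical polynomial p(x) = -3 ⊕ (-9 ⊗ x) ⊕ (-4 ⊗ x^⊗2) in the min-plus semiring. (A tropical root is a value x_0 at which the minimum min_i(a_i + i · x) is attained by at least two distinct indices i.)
Roots: {-5, 6}

Each tropical root is a break point of the lower envelope of the lines y = a_i + i · x (there are 3 lines, with slopes 0, 1, ..., 2). Only the lines that attain the minimum somewhere contribute to roots; other lines are dominated. Here the surviving (envelope) indices are i = 2, i = 1, i = 0.
Intersections between consecutive envelope lines give the roots: for adjacent envelope indices i < j the intersection is x = (a_i − a_j) / (j − i). Reading off the sorted break points: {-5, 6}.
Verification: at each break x_0, at least two indices attain the minimum of min_i(a_i + i · x_0).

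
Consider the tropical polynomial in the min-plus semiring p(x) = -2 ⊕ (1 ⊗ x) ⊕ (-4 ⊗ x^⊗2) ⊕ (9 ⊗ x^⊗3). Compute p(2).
p(2) = -2

A tropical monomial a ⊗ x^⊗i evaluates to a + i · x. Evaluating each term at x = 2:
  Term 0 contributes -2 + 0 · 2 = -2
  Term 1 contributes 1 + 1 · 2 = 3
  Term 2 contributes -4 + 2 · 2 = 0
  Term 3 contributes 9 + 3 · 2 = 15
p(2) = ⊕ of these = min[-2, 3, 0, 15] = -2.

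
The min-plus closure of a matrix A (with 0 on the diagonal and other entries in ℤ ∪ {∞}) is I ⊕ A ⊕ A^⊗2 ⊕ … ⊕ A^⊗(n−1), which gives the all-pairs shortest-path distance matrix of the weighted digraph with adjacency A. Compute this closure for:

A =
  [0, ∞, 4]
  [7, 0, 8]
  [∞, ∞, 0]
Closure =
  [0, ∞, 4]
  [7, 0, 8]
  [∞, ∞, 0]

This is the Floyd-Warshall all-pairs shortest-path computation. For each intermediate vertex k = 0, 1, …, 2, update dist[i][j] ← min(dist[i][j], dist[i][k] + dist[k][j]). The final matrix gives, for each (i, j), the minimum total weight of any directed path from i to j (possibly empty when i = j).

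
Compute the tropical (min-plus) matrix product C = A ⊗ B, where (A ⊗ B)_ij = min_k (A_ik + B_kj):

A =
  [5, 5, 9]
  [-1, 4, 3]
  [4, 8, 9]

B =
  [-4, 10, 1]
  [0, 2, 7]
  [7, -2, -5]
A ⊗ B =
  [1, 7, 4]
  [-5, 1, -2]
  [0, 7, 4]

Apply the min-plus product entry-by-entry:
  C[0][0] = min over k of (A[0][0] + B[0][0] = 5 + -4 = 1, A[0][1] + B[1][0] = 5 + 0 = 5, A[0][2] + B[2][0] = 9 + 7 = 16) = 1 (attained at k = 0)
  C[0][1] = min over k of (A[0][0] + B[0][1] = 5 + 10 = 15, A[0][1] + B[1][1] = 5 + 2 = 7, A[0][2] + B[2][1] = 9 + -2 = 7) = 7 (attained at k = 1)
  C[0][2] = min over k of (A[0][0] + B[0][2] = 5 + 1 = 6, A[0][1] + B[1][2] = 5 + 7 = 12, A[0][2] + B[2][2] = 9 + -5 = 4) = 4 (attained at k = 2)
  C[1][0] = min over k of (A[1][0] + B[0][0] = -1 + -4 = -5, A[1][1] + B[1][0] = 4 + 0 = 4, A[1][2] + B[2][0] = 3 + 7 = 10) = -5 (attained at k = 0)
  C[1][1] = min over k of (A[1][0] + B[0][1] = -1 + 10 = 9, A[1][1] + B[1][1] = 4 + 2 = 6, A[1][2] + B[2][1] = 3 + -2 = 1) = 1 (attained at k = 2)
  C[1][2] = min over k of (A[1][0] + B[0][2] = -1 + 1 = 0, A[1][1] + B[1][2] = 4 + 7 = 11, A[1][2] + B[2][2] = 3 + -5 = -2) = -2 (attained at k = 2)
  C[2][0] = min over k of (A[2][0] + B[0][0] = 4 + -4 = 0, A[2][1] + B[1][0] = 8 + 0 = 8, A[2][2] + B[2][0] = 9 + 7 = 16) = 0 (attained at k = 0)
  C[2][1] = min over k of (A[2][0] + B[0][1] = 4 + 10 = 14, A[2][1] + B[1][1] = 8 + 2 = 10, A[2][2] + B[2][1] = 9 + -2 = 7) = 7 (attained at k = 2)
  C[2][2] = min over k of (A[2][0] + B[0][2] = 4 + 1 = 5, A[2][1] + B[1][2] = 8 + 7 = 15, A[2][2] + B[2][2] = 9 + -5 = 4) = 4 (attained at k = 2)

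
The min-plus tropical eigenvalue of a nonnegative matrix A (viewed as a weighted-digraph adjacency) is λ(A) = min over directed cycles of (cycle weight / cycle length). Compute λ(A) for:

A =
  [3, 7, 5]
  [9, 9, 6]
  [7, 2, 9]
λ(A) = 3

Enumerate directed cycles and compute their means (weight / length). Sample:
  cycle 0 → 0: weight = 3, length = 1, mean = 3/1 ≈ 3.000
  cycle 1 → 1: weight = 9, length = 1, mean = 9/1 ≈ 9.000
  cycle 2 → 2: weight = 9, length = 1, mean = 9/1 ≈ 9.000
  cycle 0 → 1 → 0: weight = 16, length = 2, mean = 16/2 ≈ 8.000
  cycle 0 → 2 → 0: weight = 12, length = 2, mean = 12/2 ≈ 6.000
  cycle 1 → 0 → 1: weight = 16, length = 2, mean = 16/2 ≈ 8.000
Minimum mean = 3.000, attained e.g. along the cycle 0 → 0 with weight 3 and length 1. So λ(A) = 3/1 = 3.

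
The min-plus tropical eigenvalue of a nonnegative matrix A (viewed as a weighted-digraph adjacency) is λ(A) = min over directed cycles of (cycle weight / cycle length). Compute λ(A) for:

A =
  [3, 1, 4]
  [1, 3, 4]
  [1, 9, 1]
λ(A) = 1

Enumerate directed cycles and compute their means (weight / length). Sample:
  cycle 0 → 0: weight = 3, length = 1, mean = 3/1 ≈ 3.000
  cycle 1 → 1: weight = 3, length = 1, mean = 3/1 ≈ 3.000
  cycle 2 → 2: weight = 1, length = 1, mean = 1/1 ≈ 1.000
  cycle 0 → 1 → 0: weight = 2, length = 2, mean = 2/2 ≈ 1.000
  cycle 0 → 2 → 0: weight = 5, length = 2, mean = 5/2 ≈ 2.500
  cycle 1 → 0 → 1: weight = 2, length = 2, mean = 2/2 ≈ 1.000
Minimum mean = 1.000, attained e.g. along the cycle 2 → 2 with weight 1 and length 1. So λ(A) = 1/1 = 1.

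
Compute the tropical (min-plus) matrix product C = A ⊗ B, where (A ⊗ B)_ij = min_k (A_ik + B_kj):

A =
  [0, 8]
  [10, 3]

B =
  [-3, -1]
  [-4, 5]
A ⊗ B =
  [-3, -1]
  [-1, 8]

Apply the min-plus product entry-by-entry:
  C[0][0] = min over k of (A[0][0] + B[0][0] = 0 + -3 = -3, A[0][1] + B[1][0] = 8 + -4 = 4) = -3 (attained at k = 0)
  C[0][1] = min over k of (A[0][0] + B[0][1] = 0 + -1 = -1, A[0][1] + B[1][1] = 8 + 5 = 13) = -1 (attained at k = 0)
  C[1][0] = min over k of (A[1][0] + B[0][0] = 10 + -3 = 7, A[1][1] + B[1][0] = 3 + -4 = -1) = -1 (attained at k = 1)
  C[1][1] = min over k of (A[1][0] + B[0][1] = 10 + -1 = 9, A[1][1] + B[1][1] = 3 + 5 = 8) = 8 (attained at k = 1)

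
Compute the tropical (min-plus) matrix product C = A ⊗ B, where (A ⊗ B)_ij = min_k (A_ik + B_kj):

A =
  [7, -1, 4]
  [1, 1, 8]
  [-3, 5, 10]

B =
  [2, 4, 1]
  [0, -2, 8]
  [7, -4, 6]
A ⊗ B =
  [-1, -3, 7]
  [1, -1, 2]
  [-1, 1, -2]

Apply the min-plus product entry-by-entry:
  C[0][0] = min over k of (A[0][0] + B[0][0] = 7 + 2 = 9, A[0][1] + B[1][0] = -1 + 0 = -1, A[0][2] + B[2][0] = 4 + 7 = 11) = -1 (attained at k = 1)
  C[0][1] = min over k of (A[0][0] + B[0][1] = 7 + 4 = 11, A[0][1] + B[1][1] = -1 + -2 = -3, A[0][2] + B[2][1] = 4 + -4 = 0) = -3 (attained at k = 1)
  C[0][2] = min over k of (A[0][0] + B[0][2] = 7 + 1 = 8, A[0][1] + B[1][2] = -1 + 8 = 7, A[0][2] + B[2][2] = 4 + 6 = 10) = 7 (attained at k = 1)
  C[1][0] = min over k of (A[1][0] + B[0][0] = 1 + 2 = 3, A[1][1] + B[1][0] = 1 + 0 = 1, A[1][2] + B[2][0] = 8 + 7 = 15) = 1 (attained at k = 1)
  C[1][1] = min over k of (A[1][0] + B[0][1] = 1 + 4 = 5, A[1][1] + B[1][1] = 1 + -2 = -1, A[1][2] + B[2][1] = 8 + -4 = 4) = -1 (attained at k = 1)
  C[1][2] = min over k of (A[1][0] + B[0][2] = 1 + 1 = 2, A[1][1] + B[1][2] = 1 + 8 = 9, A[1][2] + B[2][2] = 8 + 6 = 14) = 2 (attained at k = 0)
  C[2][0] = min over k of (A[2][0] + B[0][0] = -3 + 2 = -1, A[2][1] + B[1][0] = 5 + 0 = 5, A[2][2] + B[2][0] = 10 + 7 = 17) = -1 (attained at k = 0)
  C[2][1] = min over k of (A[2][0] + B[0][1] = -3 + 4 = 1, A[2][1] + B[1][1] = 5 + -2 = 3, A[2][2] + B[2][1] = 10 + -4 = 6) = 1 (attained at k = 0)
  C[2][2] = min over k of (A[2][0] + B[0][2] = -3 + 1 = -2, A[2][1] + B[1][2] = 5 + 8 = 13, A[2][2] + B[2][2] = 10 + 6 = 16) = -2 (attained at k = 0)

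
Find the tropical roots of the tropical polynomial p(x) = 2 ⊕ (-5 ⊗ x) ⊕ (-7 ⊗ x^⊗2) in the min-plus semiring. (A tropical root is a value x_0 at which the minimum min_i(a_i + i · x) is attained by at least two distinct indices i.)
Roots: {2, 7}

Each tropical root is a break point of the lower envelope of the lines y = a_i + i · x (there are 3 lines, with slopes 0, 1, ..., 2). Only the lines that attain the minimum somewhere contribute to roots; other lines are dominated. Here the surviving (envelope) indices are i = 2, i = 1, i = 0.
Intersections between consecutive envelope lines give the roots: for adjacent envelope indices i < j the intersection is x = (a_i − a_j) / (j − i). Reading off the sorted break points: {2, 7}.
Verification: at each break x_0, at least two indices attain the minimum of min_i(a_i + i · x_0).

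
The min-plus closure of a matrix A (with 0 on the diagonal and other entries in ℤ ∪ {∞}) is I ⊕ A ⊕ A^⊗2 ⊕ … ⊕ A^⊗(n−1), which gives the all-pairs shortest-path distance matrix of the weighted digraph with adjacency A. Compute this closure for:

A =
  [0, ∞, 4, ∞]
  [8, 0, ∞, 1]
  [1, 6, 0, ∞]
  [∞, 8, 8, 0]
Closure =
  [0, 10, 4, 11]
  [8, 0, 9, 1]
  [1, 6, 0, 7]
  [9, 8, 8, 0]

This is the Floyd-Warshall all-pairs shortest-path computation. For each intermediate vertex k = 0, 1, …, 3, update dist[i][j] ← min(dist[i][j], dist[i][k] + dist[k][j]). The final matrix gives, for each (i, j), the minimum total weight of any directed path from i to j (possibly empty when i = j).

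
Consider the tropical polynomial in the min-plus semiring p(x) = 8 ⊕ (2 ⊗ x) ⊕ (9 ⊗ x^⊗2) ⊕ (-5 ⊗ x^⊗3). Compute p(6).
p(6) = 8

A tropical monomial a ⊗ x^⊗i evaluates to a + i · x. Evaluating each term at x = 6:
  Term 0 contributes 8 + 0 · 6 = 8
  Term 1 contributes 2 + 1 · 6 = 8
  Term 2 contributes 9 + 2 · 6 = 21
  Term 3 contributes -5 + 3 · 6 = 13
p(6) = ⊕ of these = min[8, 8, 21, 13] = 8.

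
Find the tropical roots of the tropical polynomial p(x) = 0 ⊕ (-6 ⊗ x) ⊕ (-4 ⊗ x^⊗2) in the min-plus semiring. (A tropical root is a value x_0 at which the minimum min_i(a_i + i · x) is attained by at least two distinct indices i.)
Roots: {-2, 6}

Each tropical root is a break point of the lower envelope of the lines y = a_i + i · x (there are 3 lines, with slopes 0, 1, ..., 2). Only the lines that attain the minimum somewhere contribute to roots; other lines are dominated. Here the surviving (envelope) indices are i = 2, i = 1, i = 0.
Intersections between consecutive envelope lines give the roots: for adjacent envelope indices i < j the intersection is x = (a_i − a_j) / (j − i). Reading off the sorted break points: {-2, 6}.
Verification: at each break x_0, at least two indices attain the minimum of min_i(a_i + i · x_0).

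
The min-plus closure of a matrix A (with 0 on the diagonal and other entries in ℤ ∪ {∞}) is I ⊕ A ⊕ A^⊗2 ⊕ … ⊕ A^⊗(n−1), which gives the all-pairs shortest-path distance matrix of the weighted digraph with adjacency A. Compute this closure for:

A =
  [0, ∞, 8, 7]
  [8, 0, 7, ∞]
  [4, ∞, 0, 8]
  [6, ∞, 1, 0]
Closure =
  [0, ∞, 8, 7]
  [8, 0, 7, 15]
  [4, ∞, 0, 8]
  [5, ∞, 1, 0]

This is the Floyd-Warshall all-pairs shortest-path computation. For each intermediate vertex k = 0, 1, …, 3, update dist[i][j] ← min(dist[i][j], dist[i][k] + dist[k][j]). The final matrix gives, for each (i, j), the minimum total weight of any directed path from i to j (possibly empty when i = j).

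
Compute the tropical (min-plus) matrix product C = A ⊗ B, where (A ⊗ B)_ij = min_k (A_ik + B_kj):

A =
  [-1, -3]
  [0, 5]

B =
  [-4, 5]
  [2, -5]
A ⊗ B =
  [-5, -8]
  [-4, 0]

Apply the min-plus product entry-by-entry:
  C[0][0] = min over k of (A[0][0] + B[0][0] = -1 + -4 = -5, A[0][1] + B[1][0] = -3 + 2 = -1) = -5 (attained at k = 0)
  C[0][1] = min over k of (A[0][0] + B[0][1] = -1 + 5 = 4, A[0][1] + B[1][1] = -3 + -5 = -8) = -8 (attained at k = 1)
  C[1][0] = min over k of (A[1][0] + B[0][0] = 0 + -4 = -4, A[1][1] + B[1][0] = 5 + 2 = 7) = -4 (attained at k = 0)
  C[1][1] = min over k of (A[1][0] + B[0][1] = 0 + 5 = 5, A[1][1] + B[1][1] = 5 + -5 = 0) = 0 (attained at k = 1)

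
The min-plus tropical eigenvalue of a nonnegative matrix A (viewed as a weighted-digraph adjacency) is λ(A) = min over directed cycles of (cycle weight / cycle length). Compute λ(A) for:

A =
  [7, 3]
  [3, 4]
λ(A) = 3

Enumerate directed cycles and compute their means (weight / length). Sample:
  cycle 0 → 0: weight = 7, length = 1, mean = 7/1 ≈ 7.000
  cycle 1 → 1: weight = 4, length = 1, mean = 4/1 ≈ 4.000
  cycle 0 → 1 → 0: weight = 6, length = 2, mean = 6/2 ≈ 3.000
  cycle 1 → 0 → 1: weight = 6, length = 2, mean = 6/2 ≈ 3.000
Minimum mean = 3.000, attained e.g. along the cycle 0 → 1 → 0 with weight 6 and length 2. So λ(A) = 6/2 = 3.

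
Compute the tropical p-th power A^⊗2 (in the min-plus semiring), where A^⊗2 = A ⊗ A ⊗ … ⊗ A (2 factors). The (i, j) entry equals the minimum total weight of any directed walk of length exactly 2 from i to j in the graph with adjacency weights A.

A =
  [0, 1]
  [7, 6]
A^⊗2 =
  [0, 1]
  [7, 8]

Each entry (A^⊗2)_ij equals the minimum over all length-2 walks i = v_0 → v_1 → … → v_2 = j of Σ_t A[v_t][v_{t+1}]. For example, for (i, j) = (0, 1) we minimise over 2 possible intermediate vertex sequences; the minimum is 1, attained along the walk 0 → 0 → 1.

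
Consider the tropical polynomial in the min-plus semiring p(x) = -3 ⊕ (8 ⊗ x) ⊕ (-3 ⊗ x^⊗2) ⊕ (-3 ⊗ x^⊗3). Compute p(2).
p(2) = -3

A tropical monomial a ⊗ x^⊗i evaluates to a + i · x. Evaluating each term at x = 2:
  Term 0 contributes -3 + 0 · 2 = -3
  Term 1 contributes 8 + 1 · 2 = 10
  Term 2 contributes -3 + 2 · 2 = 1
  Term 3 contributes -3 + 3 · 2 = 3
p(2) = ⊕ of these = min[-3, 10, 1, 3] = -3.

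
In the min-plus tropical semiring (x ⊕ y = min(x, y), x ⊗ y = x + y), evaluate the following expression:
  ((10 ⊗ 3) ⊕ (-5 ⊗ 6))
((10 ⊗ 3) ⊕ (-5 ⊗ 6)) = 1

Expand innermost to outermost. Recall ⊕ takes the minimum of its arguments and ⊗ takes their sum. Working out the expression ((10 ⊗ 3) ⊕ (-5 ⊗ 6)) gives 1.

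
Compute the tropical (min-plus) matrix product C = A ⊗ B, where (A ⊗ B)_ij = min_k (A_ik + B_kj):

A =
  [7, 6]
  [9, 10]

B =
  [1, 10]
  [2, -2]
A ⊗ B =
  [8, 4]
  [10, 8]

Apply the min-plus product entry-by-entry:
  C[0][0] = min over k of (A[0][0] + B[0][0] = 7 + 1 = 8, A[0][1] + B[1][0] = 6 + 2 = 8) = 8 (attained at k = 0)
  C[0][1] = min over k of (A[0][0] + B[0][1] = 7 + 10 = 17, A[0][1] + B[1][1] = 6 + -2 = 4) = 4 (attained at k = 1)
  C[1][0] = min over k of (A[1][0] + B[0][0] = 9 + 1 = 10, A[1][1] + B[1][0] = 10 + 2 = 12) = 10 (attained at k = 0)
  C[1][1] = min over k of (A[1][0] + B[0][1] = 9 + 10 = 19, A[1][1] + B[1][1] = 10 + -2 = 8) = 8 (attained at k = 1)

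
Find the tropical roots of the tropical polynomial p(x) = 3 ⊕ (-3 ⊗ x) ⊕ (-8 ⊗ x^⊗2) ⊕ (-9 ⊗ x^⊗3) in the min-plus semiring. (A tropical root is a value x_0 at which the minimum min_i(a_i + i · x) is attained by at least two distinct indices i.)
Roots: {1, 5, 6}

Each tropical root is a break point of the lower envelope of the lines y = a_i + i · x (there are 4 lines, with slopes 0, 1, ..., 3). Only the lines that attain the minimum somewhere contribute to roots; other lines are dominated. Here the surviving (envelope) indices are i = 3, i = 2, i = 1, i = 0.
Intersections between consecutive envelope lines give the roots: for adjacent envelope indices i < j the intersection is x = (a_i − a_j) / (j − i). Reading off the sorted break points: {1, 5, 6}.
Verification: at each break x_0, at least two indices attain the minimum of min_i(a_i + i · x_0).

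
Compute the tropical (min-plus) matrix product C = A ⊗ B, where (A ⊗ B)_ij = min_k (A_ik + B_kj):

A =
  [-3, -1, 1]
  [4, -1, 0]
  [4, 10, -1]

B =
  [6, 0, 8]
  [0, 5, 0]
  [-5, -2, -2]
A ⊗ B =
  [-4, -3, -1]
  [-5, -2, -2]
  [-6, -3, -3]

Apply the min-plus product entry-by-entry:
  C[0][0] = min over k of (A[0][0] + B[0][0] = -3 + 6 = 3, A[0][1] + B[1][0] = -1 + 0 = -1, A[0][2] + B[2][0] = 1 + -5 = -4) = -4 (attained at k = 2)
  C[0][1] = min over k of (A[0][0] + B[0][1] = -3 + 0 = -3, A[0][1] + B[1][1] = -1 + 5 = 4, A[0][2] + B[2][1] = 1 + -2 = -1) = -3 (attained at k = 0)
  C[0][2] = min over k of (A[0][0] + B[0][2] = -3 + 8 = 5, A[0][1] + B[1][2] = -1 + 0 = -1, A[0][2] + B[2][2] = 1 + -2 = -1) = -1 (attained at k = 1)
  C[1][0] = min over k of (A[1][0] + B[0][0] = 4 + 6 = 10, A[1][1] + B[1][0] = -1 + 0 = -1, A[1][2] + B[2][0] = 0 + -5 = -5) = -5 (attained at k = 2)
  C[1][1] = min over k of (A[1][0] + B[0][1] = 4 + 0 = 4, A[1][1] + B[1][1] = -1 + 5 = 4, A[1][2] + B[2][1] = 0 + -2 = -2) = -2 (attained at k = 2)
  C[1][2] = min over k of (A[1][0] + B[0][2] = 4 + 8 = 12, A[1][1] + B[1][2] = -1 + 0 = -1, A[1][2] + B[2][2] = 0 + -2 = -2) = -2 (attained at k = 2)
  C[2][0] = min over k of (A[2][0] + B[0][0] = 4 + 6 = 10, A[2][1] + B[1][0] = 10 + 0 = 10, A[2][2] + B[2][0] = -1 + -5 = -6) = -6 (attained at k = 2)
  C[2][1] = min over k of (A[2][0] + B[0][1] = 4 + 0 = 4, A[2][1] + B[1][1] = 10 + 5 = 15, A[2][2] + B[2][1] = -1 + -2 = -3) = -3 (attained at k = 2)
  C[2][2] = min over k of (A[2][0] + B[0][2] = 4 + 8 = 12, A[2][1] + B[1][2] = 10 + 0 = 10, A[2][2] + B[2][2] = -1 + -2 = -3) = -3 (attained at k = 2)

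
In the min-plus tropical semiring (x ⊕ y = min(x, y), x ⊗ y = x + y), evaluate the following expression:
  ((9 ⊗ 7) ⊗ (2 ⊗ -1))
((9 ⊗ 7) ⊗ (2 ⊗ -1)) = 17

Expand innermost to outermost. Recall ⊕ takes the minimum of its arguments and ⊗ takes their sum. Working out the expression ((9 ⊗ 7) ⊗ (2 ⊗ -1)) gives 17.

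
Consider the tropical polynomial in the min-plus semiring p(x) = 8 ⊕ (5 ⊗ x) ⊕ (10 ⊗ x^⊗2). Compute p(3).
p(3) = 8

A tropical monomial a ⊗ x^⊗i evaluates to a + i · x. Evaluating each term at x = 3:
  Term 0 contributes 8 + 0 · 3 = 8
  Term 1 contributes 5 + 1 · 3 = 8
  Term 2 contributes 10 + 2 · 3 = 16
p(3) = ⊕ of these = min[8, 8, 16] = 8.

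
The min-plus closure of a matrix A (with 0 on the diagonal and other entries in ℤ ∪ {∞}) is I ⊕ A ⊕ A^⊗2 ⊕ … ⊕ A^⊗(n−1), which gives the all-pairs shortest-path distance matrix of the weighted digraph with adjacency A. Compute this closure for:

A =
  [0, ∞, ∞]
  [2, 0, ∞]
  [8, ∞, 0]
Closure =
  [0, ∞, ∞]
  [2, 0, ∞]
  [8, ∞, 0]

This is the Floyd-Warshall all-pairs shortest-path computation. For each intermediate vertex k = 0, 1, …, 2, update dist[i][j] ← min(dist[i][j], dist[i][k] + dist[k][j]). The final matrix gives, for each (i, j), the minimum total weight of any directed path from i to j (possibly empty when i = j).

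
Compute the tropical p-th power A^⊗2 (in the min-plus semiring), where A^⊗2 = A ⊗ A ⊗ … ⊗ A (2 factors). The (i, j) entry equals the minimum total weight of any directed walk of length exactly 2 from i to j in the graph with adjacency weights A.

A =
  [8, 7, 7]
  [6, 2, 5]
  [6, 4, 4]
A^⊗2 =
  [13, 9, 11]
  [8, 4, 7]
  [10, 6, 8]

Each entry (A^⊗2)_ij equals the minimum over all length-2 walks i = v_0 → v_1 → … → v_2 = j of Σ_t A[v_t][v_{t+1}]. For example, for (i, j) = (0, 2) we minimise over 3 possible intermediate vertex sequences; the minimum is 11, attained along the walk 0 → 2 → 2.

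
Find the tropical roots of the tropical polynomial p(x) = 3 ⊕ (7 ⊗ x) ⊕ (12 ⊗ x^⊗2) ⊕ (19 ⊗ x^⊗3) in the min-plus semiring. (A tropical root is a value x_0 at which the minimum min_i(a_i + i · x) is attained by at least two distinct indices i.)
Roots: {-7, -5, -4}

Each tropical root is a break point of the lower envelope of the lines y = a_i + i · x (there are 4 lines, with slopes 0, 1, ..., 3). Only the lines that attain the minimum somewhere contribute to roots; other lines are dominated. Here the surviving (envelope) indices are i = 3, i = 2, i = 1, i = 0.
Intersections between consecutive envelope lines give the roots: for adjacent envelope indices i < j the intersection is x = (a_i − a_j) / (j − i). Reading off the sorted break points: {-7, -5, -4}.
Verification: at each break x_0, at least two indices attain the minimum of min_i(a_i + i · x_0).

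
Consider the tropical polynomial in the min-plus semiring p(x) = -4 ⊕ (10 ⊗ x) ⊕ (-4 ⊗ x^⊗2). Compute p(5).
p(5) = -4

A tropical monomial a ⊗ x^⊗i evaluates to a + i · x. Evaluating each term at x = 5:
  Term 0 contributes -4 + 0 · 5 = -4
  Term 1 contributes 10 + 1 · 5 = 15
  Term 2 contributes -4 + 2 · 5 = 6
p(5) = ⊕ of these = min[-4, 15, 6] = -4.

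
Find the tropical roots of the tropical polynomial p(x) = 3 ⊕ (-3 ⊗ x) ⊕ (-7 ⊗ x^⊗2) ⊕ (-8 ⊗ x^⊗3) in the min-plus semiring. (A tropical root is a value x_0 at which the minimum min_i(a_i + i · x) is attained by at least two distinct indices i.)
Roots: {1, 4, 6}

Each tropical root is a break point of the lower envelope of the lines y = a_i + i · x (there are 4 lines, with slopes 0, 1, ..., 3). Only the lines that attain the minimum somewhere contribute to roots; other lines are dominated. Here the surviving (envelope) indices are i = 3, i = 2, i = 1, i = 0.
Intersections between consecutive envelope lines give the roots: for adjacent envelope indices i < j the intersection is x = (a_i − a_j) / (j − i). Reading off the sorted break points: {1, 4, 6}.
Verification: at each break x_0, at least two indices attain the minimum of min_i(a_i + i · x_0).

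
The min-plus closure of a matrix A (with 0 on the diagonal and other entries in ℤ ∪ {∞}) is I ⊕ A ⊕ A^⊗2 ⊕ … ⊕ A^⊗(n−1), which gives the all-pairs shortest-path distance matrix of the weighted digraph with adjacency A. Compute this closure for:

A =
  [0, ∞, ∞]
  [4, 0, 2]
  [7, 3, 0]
Closure =
  [0, ∞, ∞]
  [4, 0, 2]
  [7, 3, 0]

This is the Floyd-Warshall all-pairs shortest-path computation. For each intermediate vertex k = 0, 1, …, 2, update dist[i][j] ← min(dist[i][j], dist[i][k] + dist[k][j]). The final matrix gives, for each (i, j), the minimum total weight of any directed path from i to j (possibly empty when i = j).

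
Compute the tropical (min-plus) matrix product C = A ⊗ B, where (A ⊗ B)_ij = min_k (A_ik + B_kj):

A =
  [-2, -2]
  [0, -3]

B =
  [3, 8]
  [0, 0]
A ⊗ B =
  [-2, -2]
  [-3, -3]

Apply the min-plus product entry-by-entry:
  C[0][0] = min over k of (A[0][0] + B[0][0] = -2 + 3 = 1, A[0][1] + B[1][0] = -2 + 0 = -2) = -2 (attained at k = 1)
  C[0][1] = min over k of (A[0][0] + B[0][1] = -2 + 8 = 6, A[0][1] + B[1][1] = -2 + 0 = -2) = -2 (attained at k = 1)
  C[1][0] = min over k of (A[1][0] + B[0][0] = 0 + 3 = 3, A[1][1] + B[1][0] = -3 + 0 = -3) = -3 (attained at k = 1)
  C[1][1] = min over k of (A[1][0] + B[0][1] = 0 + 8 = 8, A[1][1] + B[1][1] = -3 + 0 = -3) = -3 (attained at k = 1)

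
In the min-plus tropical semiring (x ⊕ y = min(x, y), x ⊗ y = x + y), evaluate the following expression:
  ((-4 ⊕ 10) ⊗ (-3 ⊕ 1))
((-4 ⊕ 10) ⊗ (-3 ⊕ 1)) = -7

Expand innermost to outermost. Recall ⊕ takes the minimum of its arguments and ⊗ takes their sum. Working out the expression ((-4 ⊕ 10) ⊗ (-3 ⊕ 1)) gives -7.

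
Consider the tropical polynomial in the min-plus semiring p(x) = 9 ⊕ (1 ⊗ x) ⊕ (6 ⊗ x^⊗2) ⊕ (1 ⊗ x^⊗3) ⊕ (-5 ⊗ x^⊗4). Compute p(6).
p(6) = 7

A tropical monomial a ⊗ x^⊗i evaluates to a + i · x. Evaluating each term at x = 6:
  Term 0 contributes 9 + 0 · 6 = 9
  Term 1 contributes 1 + 1 · 6 = 7
  Term 2 contributes 6 + 2 · 6 = 18
  Term 3 contributes 1 + 3 · 6 = 19
  Term 4 contributes -5 + 4 · 6 = 19
p(6) = ⊕ of these = min[9, 7, 18, 19, 19] = 7.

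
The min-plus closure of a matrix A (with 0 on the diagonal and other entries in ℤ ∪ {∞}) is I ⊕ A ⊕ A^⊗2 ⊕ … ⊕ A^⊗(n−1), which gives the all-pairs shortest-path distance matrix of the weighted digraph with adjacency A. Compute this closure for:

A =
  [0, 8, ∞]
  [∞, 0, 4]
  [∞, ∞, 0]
Closure =
  [0, 8, 12]
  [∞, 0, 4]
  [∞, ∞, 0]

This is the Floyd-Warshall all-pairs shortest-path computation. For each intermediate vertex k = 0, 1, …, 2, update dist[i][j] ← min(dist[i][j], dist[i][k] + dist[k][j]). The final matrix gives, for each (i, j), the minimum total weight of any directed path from i to j (possibly empty when i = j).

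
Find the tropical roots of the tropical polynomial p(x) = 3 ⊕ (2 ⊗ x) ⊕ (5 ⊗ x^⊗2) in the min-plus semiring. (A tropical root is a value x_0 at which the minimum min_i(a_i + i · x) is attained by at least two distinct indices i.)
Roots: {-3, 1}

Each tropical root is a break point of the lower envelope of the lines y = a_i + i · x (there are 3 lines, with slopes 0, 1, ..., 2). Only the lines that attain the minimum somewhere contribute to roots; other lines are dominated. Here the surviving (envelope) indices are i = 2, i = 1, i = 0.
Intersections between consecutive envelope lines give the roots: for adjacent envelope indices i < j the intersection is x = (a_i − a_j) / (j − i). Reading off the sorted break points: {-3, 1}.
Verification: at each break x_0, at least two indices attain the minimum of min_i(a_i + i · x_0).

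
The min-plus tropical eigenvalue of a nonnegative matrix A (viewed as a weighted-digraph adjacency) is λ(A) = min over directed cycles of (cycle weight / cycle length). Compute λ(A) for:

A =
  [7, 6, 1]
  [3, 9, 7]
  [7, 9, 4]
λ(A) = 4

Enumerate directed cycles and compute their means (weight / length). Sample:
  cycle 0 → 0: weight = 7, length = 1, mean = 7/1 ≈ 7.000
  cycle 1 → 1: weight = 9, length = 1, mean = 9/1 ≈ 9.000
  cycle 2 → 2: weight = 4, length = 1, mean = 4/1 ≈ 4.000
  cycle 0 → 1 → 0: weight = 9, length = 2, mean = 9/2 ≈ 4.500
  cycle 0 → 2 → 0: weight = 8, length = 2, mean = 8/2 ≈ 4.000
  cycle 1 → 0 → 1: weight = 9, length = 2, mean = 9/2 ≈ 4.500
Minimum mean = 4.000, attained e.g. along the cycle 2 → 2 with weight 4 and length 1. So λ(A) = 4/1 = 4.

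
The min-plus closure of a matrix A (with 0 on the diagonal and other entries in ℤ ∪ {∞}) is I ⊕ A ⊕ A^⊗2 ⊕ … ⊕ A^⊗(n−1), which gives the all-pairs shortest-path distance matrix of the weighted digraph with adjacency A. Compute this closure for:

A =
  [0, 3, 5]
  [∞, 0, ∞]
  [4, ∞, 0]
Closure =
  [0, 3, 5]
  [∞, 0, ∞]
  [4, 7, 0]

This is the Floyd-Warshall all-pairs shortest-path computation. For each intermediate vertex k = 0, 1, …, 2, update dist[i][j] ← min(dist[i][j], dist[i][k] + dist[k][j]). The final matrix gives, for each (i, j), the minimum total weight of any directed path from i to j (possibly empty when i = j).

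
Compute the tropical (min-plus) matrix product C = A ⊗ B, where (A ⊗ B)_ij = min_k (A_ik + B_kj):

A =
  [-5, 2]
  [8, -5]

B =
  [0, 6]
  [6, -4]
A ⊗ B =
  [-5, -2]
  [1, -9]

Apply the min-plus product entry-by-entry:
  C[0][0] = min over k of (A[0][0] + B[0][0] = -5 + 0 = -5, A[0][1] + B[1][0] = 2 + 6 = 8) = -5 (attained at k = 0)
  C[0][1] = min over k of (A[0][0] + B[0][1] = -5 + 6 = 1, A[0][1] + B[1][1] = 2 + -4 = -2) = -2 (attained at k = 1)
  C[1][0] = min over k of (A[1][0] + B[0][0] = 8 + 0 = 8, A[1][1] + B[1][0] = -5 + 6 = 1) = 1 (attained at k = 1)
  C[1][1] = min over k of (A[1][0] + B[0][1] = 8 + 6 = 14, A[1][1] + B[1][1] = -5 + -4 = -9) = -9 (attained at k = 1)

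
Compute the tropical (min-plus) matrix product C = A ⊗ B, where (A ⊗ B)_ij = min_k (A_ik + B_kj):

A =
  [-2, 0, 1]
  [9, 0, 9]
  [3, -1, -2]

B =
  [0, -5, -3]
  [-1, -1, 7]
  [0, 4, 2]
A ⊗ B =
  [-2, -7, -5]
  [-1, -1, 6]
  [-2, -2, 0]

Apply the min-plus product entry-by-entry:
  C[0][0] = min over k of (A[0][0] + B[0][0] = -2 + 0 = -2, A[0][1] + B[1][0] = 0 + -1 = -1, A[0][2] + B[2][0] = 1 + 0 = 1) = -2 (attained at k = 0)
  C[0][1] = min over k of (A[0][0] + B[0][1] = -2 + -5 = -7, A[0][1] + B[1][1] = 0 + -1 = -1, A[0][2] + B[2][1] = 1 + 4 = 5) = -7 (attained at k = 0)
  C[0][2] = min over k of (A[0][0] + B[0][2] = -2 + -3 = -5, A[0][1] + B[1][2] = 0 + 7 = 7, A[0][2] + B[2][2] = 1 + 2 = 3) = -5 (attained at k = 0)
  C[1][0] = min over k of (A[1][0] + B[0][0] = 9 + 0 = 9, A[1][1] + B[1][0] = 0 + -1 = -1, A[1][2] + B[2][0] = 9 + 0 = 9) = -1 (attained at k = 1)
  C[1][1] = min over k of (A[1][0] + B[0][1] = 9 + -5 = 4, A[1][1] + B[1][1] = 0 + -1 = -1, A[1][2] + B[2][1] = 9 + 4 = 13) = -1 (attained at k = 1)
  C[1][2] = min over k of (A[1][0] + B[0][2] = 9 + -3 = 6, A[1][1] + B[1][2] = 0 + 7 = 7, A[1][2] + B[2][2] = 9 + 2 = 11) = 6 (attained at k = 0)
  C[2][0] = min over k of (A[2][0] + B[0][0] = 3 + 0 = 3, A[2][1] + B[1][0] = -1 + -1 = -2, A[2][2] + B[2][0] = -2 + 0 = -2) = -2 (attained at k = 1)
  C[2][1] = min over k of (A[2][0] + B[0][1] = 3 + -5 = -2, A[2][1] + B[1][1] = -1 + -1 = -2, A[2][2] + B[2][1] = -2 + 4 = 2) = -2 (attained at k = 0)
  C[2][2] = min over k of (A[2][0] + B[0][2] = 3 + -3 = 0, A[2][1] + B[1][2] = -1 + 7 = 6, A[2][2] + B[2][2] = -2 + 2 = 0) = 0 (attained at k = 0)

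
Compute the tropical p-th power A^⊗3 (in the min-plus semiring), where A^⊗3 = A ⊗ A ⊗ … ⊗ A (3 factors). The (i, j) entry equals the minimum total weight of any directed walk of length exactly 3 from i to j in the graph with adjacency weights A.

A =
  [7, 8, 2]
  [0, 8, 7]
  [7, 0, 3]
A^⊗3 =
  [2, 5, 8]
  [7, 2, 5]
  [3, 6, 2]

Each entry (A^⊗3)_ij equals the minimum over all length-3 walks i = v_0 → v_1 → … → v_3 = j of Σ_t A[v_t][v_{t+1}]. For example, for (i, j) = (0, 2) we minimise over 9 possible intermediate vertex sequences; the minimum is 8, attained along the walk 0 → 2 → 2 → 2.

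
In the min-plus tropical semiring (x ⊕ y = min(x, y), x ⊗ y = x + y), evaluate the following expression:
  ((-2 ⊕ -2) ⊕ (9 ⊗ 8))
((-2 ⊕ -2) ⊕ (9 ⊗ 8)) = -2

Expand innermost to outermost. Recall ⊕ takes the minimum of its arguments and ⊗ takes their sum. Working out the expression ((-2 ⊕ -2) ⊕ (9 ⊗ 8)) gives -2.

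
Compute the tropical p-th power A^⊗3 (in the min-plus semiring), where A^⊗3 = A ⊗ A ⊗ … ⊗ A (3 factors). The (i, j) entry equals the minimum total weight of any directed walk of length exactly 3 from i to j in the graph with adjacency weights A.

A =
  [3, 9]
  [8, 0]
A^⊗3 =
  [9, 9]
  [8, 0]

Each entry (A^⊗3)_ij equals the minimum over all length-3 walks i = v_0 → v_1 → … → v_3 = j of Σ_t A[v_t][v_{t+1}]. For example, for (i, j) = (0, 1) we minimise over 4 possible intermediate vertex sequences; the minimum is 9, attained along the walk 0 → 1 → 1 → 1.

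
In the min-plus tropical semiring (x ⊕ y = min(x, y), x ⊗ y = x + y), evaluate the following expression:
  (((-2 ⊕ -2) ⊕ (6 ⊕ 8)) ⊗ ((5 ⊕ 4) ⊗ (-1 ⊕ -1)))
(((-2 ⊕ -2) ⊕ (6 ⊕ 8)) ⊗ ((5 ⊕ 4) ⊗ (-1 ⊕ -1))) = 1

Expand innermost to outermost. Recall ⊕ takes the minimum of its arguments and ⊗ takes their sum. Working out the expression (((-2 ⊕ -2) ⊕ (6 ⊕ 8)) ⊗ ((5 ⊕ 4) ⊗ (-1 ⊕ -1))) gives 1.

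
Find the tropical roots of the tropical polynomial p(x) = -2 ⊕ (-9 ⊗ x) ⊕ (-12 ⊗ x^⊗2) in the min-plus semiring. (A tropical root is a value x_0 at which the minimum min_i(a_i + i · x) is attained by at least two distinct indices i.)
Roots: {3, 7}

Each tropical root is a break point of the lower envelope of the lines y = a_i + i · x (there are 3 lines, with slopes 0, 1, ..., 2). Only the lines that attain the minimum somewhere contribute to roots; other lines are dominated. Here the surviving (envelope) indices are i = 2, i = 1, i = 0.
Intersections between consecutive envelope lines give the roots: for adjacent envelope indices i < j the intersection is x = (a_i − a_j) / (j − i). Reading off the sorted break points: {3, 7}.
Verification: at each break x_0, at least two indices attain the minimum of min_i(a_i + i · x_0).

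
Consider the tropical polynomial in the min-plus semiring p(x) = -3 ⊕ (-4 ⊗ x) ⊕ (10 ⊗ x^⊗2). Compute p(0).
p(0) = -4

A tropical monomial a ⊗ x^⊗i evaluates to a + i · x. Evaluating each term at x = 0:
  Term 0 contributes -3 + 0 · 0 = -3
  Term 1 contributes -4 + 1 · 0 = -4
  Term 2 contributes 10 + 2 · 0 = 10
p(0) = ⊕ of these = min[-3, -4, 10] = -4.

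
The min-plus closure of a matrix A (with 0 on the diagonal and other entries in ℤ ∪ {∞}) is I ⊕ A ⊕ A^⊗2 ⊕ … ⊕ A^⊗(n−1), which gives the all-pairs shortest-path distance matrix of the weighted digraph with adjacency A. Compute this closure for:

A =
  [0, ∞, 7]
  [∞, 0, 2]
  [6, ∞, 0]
Closure =
  [0, ∞, 7]
  [8, 0, 2]
  [6, ∞, 0]

This is the Floyd-Warshall all-pairs shortest-path computation. For each intermediate vertex k = 0, 1, …, 2, update dist[i][j] ← min(dist[i][j], dist[i][k] + dist[k][j]). The final matrix gives, for each (i, j), the minimum total weight of any directed path from i to j (possibly empty when i = j).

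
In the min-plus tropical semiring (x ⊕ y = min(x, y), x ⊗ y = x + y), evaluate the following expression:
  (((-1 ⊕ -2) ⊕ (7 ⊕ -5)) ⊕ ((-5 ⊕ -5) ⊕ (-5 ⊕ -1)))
(((-1 ⊕ -2) ⊕ (7 ⊕ -5)) ⊕ ((-5 ⊕ -5) ⊕ (-5 ⊕ -1))) = -5

Expand innermost to outermost. Recall ⊕ takes the minimum of its arguments and ⊗ takes their sum. Working out the expression (((-1 ⊕ -2) ⊕ (7 ⊕ -5)) ⊕ ((-5 ⊕ -5) ⊕ (-5 ⊕ -1))) gives -5.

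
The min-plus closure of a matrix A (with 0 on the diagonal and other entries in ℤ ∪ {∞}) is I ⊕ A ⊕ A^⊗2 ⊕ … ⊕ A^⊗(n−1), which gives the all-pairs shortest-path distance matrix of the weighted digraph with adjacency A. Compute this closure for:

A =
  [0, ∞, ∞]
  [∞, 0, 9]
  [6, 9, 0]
Closure =
  [0, ∞, ∞]
  [15, 0, 9]
  [6, 9, 0]

This is the Floyd-Warshall all-pairs shortest-path computation. For each intermediate vertex k = 0, 1, …, 2, update dist[i][j] ← min(dist[i][j], dist[i][k] + dist[k][j]). The final matrix gives, for each (i, j), the minimum total weight of any directed path from i to j (possibly empty when i = j).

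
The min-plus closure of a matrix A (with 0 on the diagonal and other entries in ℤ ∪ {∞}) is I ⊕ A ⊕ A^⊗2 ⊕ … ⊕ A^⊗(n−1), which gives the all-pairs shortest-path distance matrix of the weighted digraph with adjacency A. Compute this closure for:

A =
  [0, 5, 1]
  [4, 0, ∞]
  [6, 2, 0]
Closure =
  [0, 3, 1]
  [4, 0, 5]
  [6, 2, 0]

This is the Floyd-Warshall all-pairs shortest-path computation. For each intermediate vertex k = 0, 1, …, 2, update dist[i][j] ← min(dist[i][j], dist[i][k] + dist[k][j]). The final matrix gives, for each (i, j), the minimum total weight of any directed path from i to j (possibly empty when i = j).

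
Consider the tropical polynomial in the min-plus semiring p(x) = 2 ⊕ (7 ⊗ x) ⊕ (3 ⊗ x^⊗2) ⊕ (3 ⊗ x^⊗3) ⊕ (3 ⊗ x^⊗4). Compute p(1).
p(1) = 2

A tropical monomial a ⊗ x^⊗i evaluates to a + i · x. Evaluating each term at x = 1:
  Term 0 contributes 2 + 0 · 1 = 2
  Term 1 contributes 7 + 1 · 1 = 8
  Term 2 contributes 3 + 2 · 1 = 5
  Term 3 contributes 3 + 3 · 1 = 6
  Term 4 contributes 3 + 4 · 1 = 7
p(1) = ⊕ of these = min[2, 8, 5, 6, 7] = 2.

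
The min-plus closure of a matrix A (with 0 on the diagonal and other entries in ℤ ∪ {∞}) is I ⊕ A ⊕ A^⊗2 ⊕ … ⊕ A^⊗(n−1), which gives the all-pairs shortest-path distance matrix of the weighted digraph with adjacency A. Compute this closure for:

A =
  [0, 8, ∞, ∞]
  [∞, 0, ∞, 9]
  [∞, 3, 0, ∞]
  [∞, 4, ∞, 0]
Closure =
  [0, 8, ∞, 17]
  [∞, 0, ∞, 9]
  [∞, 3, 0, 12]
  [∞, 4, ∞, 0]

This is the Floyd-Warshall all-pairs shortest-path computation. For each intermediate vertex k = 0, 1, …, 3, update dist[i][j] ← min(dist[i][j], dist[i][k] + dist[k][j]). The final matrix gives, for each (i, j), the minimum total weight of any directed path from i to j (possibly empty when i = j).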